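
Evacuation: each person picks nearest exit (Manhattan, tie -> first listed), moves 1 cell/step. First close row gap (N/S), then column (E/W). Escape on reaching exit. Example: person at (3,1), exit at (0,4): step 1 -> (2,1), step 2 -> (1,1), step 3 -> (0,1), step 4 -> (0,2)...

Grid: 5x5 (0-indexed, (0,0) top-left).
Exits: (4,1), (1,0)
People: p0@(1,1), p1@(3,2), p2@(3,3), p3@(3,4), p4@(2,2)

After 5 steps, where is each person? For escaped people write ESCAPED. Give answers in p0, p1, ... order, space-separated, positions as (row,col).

Step 1: p0:(1,1)->(1,0)->EXIT | p1:(3,2)->(4,2) | p2:(3,3)->(4,3) | p3:(3,4)->(4,4) | p4:(2,2)->(3,2)
Step 2: p0:escaped | p1:(4,2)->(4,1)->EXIT | p2:(4,3)->(4,2) | p3:(4,4)->(4,3) | p4:(3,2)->(4,2)
Step 3: p0:escaped | p1:escaped | p2:(4,2)->(4,1)->EXIT | p3:(4,3)->(4,2) | p4:(4,2)->(4,1)->EXIT
Step 4: p0:escaped | p1:escaped | p2:escaped | p3:(4,2)->(4,1)->EXIT | p4:escaped

ESCAPED ESCAPED ESCAPED ESCAPED ESCAPED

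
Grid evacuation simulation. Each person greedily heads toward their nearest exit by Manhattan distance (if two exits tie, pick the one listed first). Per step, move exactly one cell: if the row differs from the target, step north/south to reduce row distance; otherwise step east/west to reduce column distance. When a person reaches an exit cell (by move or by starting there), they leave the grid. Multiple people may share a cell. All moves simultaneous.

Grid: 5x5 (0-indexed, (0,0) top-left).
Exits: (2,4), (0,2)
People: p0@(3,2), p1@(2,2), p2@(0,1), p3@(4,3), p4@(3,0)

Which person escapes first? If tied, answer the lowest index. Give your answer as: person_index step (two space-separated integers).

Step 1: p0:(3,2)->(2,2) | p1:(2,2)->(2,3) | p2:(0,1)->(0,2)->EXIT | p3:(4,3)->(3,3) | p4:(3,0)->(2,0)
Step 2: p0:(2,2)->(2,3) | p1:(2,3)->(2,4)->EXIT | p2:escaped | p3:(3,3)->(2,3) | p4:(2,0)->(2,1)
Step 3: p0:(2,3)->(2,4)->EXIT | p1:escaped | p2:escaped | p3:(2,3)->(2,4)->EXIT | p4:(2,1)->(2,2)
Step 4: p0:escaped | p1:escaped | p2:escaped | p3:escaped | p4:(2,2)->(2,3)
Step 5: p0:escaped | p1:escaped | p2:escaped | p3:escaped | p4:(2,3)->(2,4)->EXIT
Exit steps: [3, 2, 1, 3, 5]
First to escape: p2 at step 1

Answer: 2 1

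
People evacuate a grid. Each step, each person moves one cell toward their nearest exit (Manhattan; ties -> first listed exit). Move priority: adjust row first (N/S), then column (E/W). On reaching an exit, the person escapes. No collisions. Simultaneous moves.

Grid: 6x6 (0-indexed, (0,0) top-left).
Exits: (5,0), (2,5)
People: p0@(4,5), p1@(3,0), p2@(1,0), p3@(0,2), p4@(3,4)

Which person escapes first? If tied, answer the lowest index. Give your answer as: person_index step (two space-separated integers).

Answer: 0 2

Derivation:
Step 1: p0:(4,5)->(3,5) | p1:(3,0)->(4,0) | p2:(1,0)->(2,0) | p3:(0,2)->(1,2) | p4:(3,4)->(2,4)
Step 2: p0:(3,5)->(2,5)->EXIT | p1:(4,0)->(5,0)->EXIT | p2:(2,0)->(3,0) | p3:(1,2)->(2,2) | p4:(2,4)->(2,5)->EXIT
Step 3: p0:escaped | p1:escaped | p2:(3,0)->(4,0) | p3:(2,2)->(2,3) | p4:escaped
Step 4: p0:escaped | p1:escaped | p2:(4,0)->(5,0)->EXIT | p3:(2,3)->(2,4) | p4:escaped
Step 5: p0:escaped | p1:escaped | p2:escaped | p3:(2,4)->(2,5)->EXIT | p4:escaped
Exit steps: [2, 2, 4, 5, 2]
First to escape: p0 at step 2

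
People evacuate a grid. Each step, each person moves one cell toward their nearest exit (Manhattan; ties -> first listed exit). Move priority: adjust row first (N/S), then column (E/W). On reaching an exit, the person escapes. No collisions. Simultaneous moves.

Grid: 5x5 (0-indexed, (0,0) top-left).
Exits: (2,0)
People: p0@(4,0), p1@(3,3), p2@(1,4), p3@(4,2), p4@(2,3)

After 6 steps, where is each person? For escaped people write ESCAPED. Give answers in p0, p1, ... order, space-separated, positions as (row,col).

Step 1: p0:(4,0)->(3,0) | p1:(3,3)->(2,3) | p2:(1,4)->(2,4) | p3:(4,2)->(3,2) | p4:(2,3)->(2,2)
Step 2: p0:(3,0)->(2,0)->EXIT | p1:(2,3)->(2,2) | p2:(2,4)->(2,3) | p3:(3,2)->(2,2) | p4:(2,2)->(2,1)
Step 3: p0:escaped | p1:(2,2)->(2,1) | p2:(2,3)->(2,2) | p3:(2,2)->(2,1) | p4:(2,1)->(2,0)->EXIT
Step 4: p0:escaped | p1:(2,1)->(2,0)->EXIT | p2:(2,2)->(2,1) | p3:(2,1)->(2,0)->EXIT | p4:escaped
Step 5: p0:escaped | p1:escaped | p2:(2,1)->(2,0)->EXIT | p3:escaped | p4:escaped

ESCAPED ESCAPED ESCAPED ESCAPED ESCAPED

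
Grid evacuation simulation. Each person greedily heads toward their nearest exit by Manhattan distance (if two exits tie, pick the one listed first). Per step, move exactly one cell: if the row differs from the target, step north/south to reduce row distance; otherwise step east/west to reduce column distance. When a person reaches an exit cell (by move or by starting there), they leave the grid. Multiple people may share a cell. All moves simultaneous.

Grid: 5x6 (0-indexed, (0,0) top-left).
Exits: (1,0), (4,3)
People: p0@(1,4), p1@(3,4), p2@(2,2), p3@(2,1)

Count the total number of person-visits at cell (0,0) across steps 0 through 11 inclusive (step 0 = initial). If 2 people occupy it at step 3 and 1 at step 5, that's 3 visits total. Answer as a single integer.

Step 0: p0@(1,4) p1@(3,4) p2@(2,2) p3@(2,1) -> at (0,0): 0 [-], cum=0
Step 1: p0@(1,3) p1@(4,4) p2@(1,2) p3@(1,1) -> at (0,0): 0 [-], cum=0
Step 2: p0@(1,2) p1@ESC p2@(1,1) p3@ESC -> at (0,0): 0 [-], cum=0
Step 3: p0@(1,1) p1@ESC p2@ESC p3@ESC -> at (0,0): 0 [-], cum=0
Step 4: p0@ESC p1@ESC p2@ESC p3@ESC -> at (0,0): 0 [-], cum=0
Total visits = 0

Answer: 0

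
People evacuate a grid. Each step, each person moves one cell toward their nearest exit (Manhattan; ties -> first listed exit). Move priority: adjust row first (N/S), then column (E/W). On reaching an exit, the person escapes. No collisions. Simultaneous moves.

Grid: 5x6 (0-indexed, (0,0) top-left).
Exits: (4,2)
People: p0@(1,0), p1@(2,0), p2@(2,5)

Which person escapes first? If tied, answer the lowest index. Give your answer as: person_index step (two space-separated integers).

Step 1: p0:(1,0)->(2,0) | p1:(2,0)->(3,0) | p2:(2,5)->(3,5)
Step 2: p0:(2,0)->(3,0) | p1:(3,0)->(4,0) | p2:(3,5)->(4,5)
Step 3: p0:(3,0)->(4,0) | p1:(4,0)->(4,1) | p2:(4,5)->(4,4)
Step 4: p0:(4,0)->(4,1) | p1:(4,1)->(4,2)->EXIT | p2:(4,4)->(4,3)
Step 5: p0:(4,1)->(4,2)->EXIT | p1:escaped | p2:(4,3)->(4,2)->EXIT
Exit steps: [5, 4, 5]
First to escape: p1 at step 4

Answer: 1 4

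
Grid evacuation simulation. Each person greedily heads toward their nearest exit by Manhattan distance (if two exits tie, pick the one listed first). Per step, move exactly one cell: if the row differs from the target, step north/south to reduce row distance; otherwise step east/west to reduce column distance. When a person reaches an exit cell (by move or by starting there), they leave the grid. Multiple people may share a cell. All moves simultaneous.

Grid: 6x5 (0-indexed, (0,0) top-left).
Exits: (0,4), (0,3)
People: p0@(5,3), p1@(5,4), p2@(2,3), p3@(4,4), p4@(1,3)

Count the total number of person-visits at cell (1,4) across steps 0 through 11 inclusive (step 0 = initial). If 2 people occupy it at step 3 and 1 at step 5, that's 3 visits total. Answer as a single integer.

Answer: 2

Derivation:
Step 0: p0@(5,3) p1@(5,4) p2@(2,3) p3@(4,4) p4@(1,3) -> at (1,4): 0 [-], cum=0
Step 1: p0@(4,3) p1@(4,4) p2@(1,3) p3@(3,4) p4@ESC -> at (1,4): 0 [-], cum=0
Step 2: p0@(3,3) p1@(3,4) p2@ESC p3@(2,4) p4@ESC -> at (1,4): 0 [-], cum=0
Step 3: p0@(2,3) p1@(2,4) p2@ESC p3@(1,4) p4@ESC -> at (1,4): 1 [p3], cum=1
Step 4: p0@(1,3) p1@(1,4) p2@ESC p3@ESC p4@ESC -> at (1,4): 1 [p1], cum=2
Step 5: p0@ESC p1@ESC p2@ESC p3@ESC p4@ESC -> at (1,4): 0 [-], cum=2
Total visits = 2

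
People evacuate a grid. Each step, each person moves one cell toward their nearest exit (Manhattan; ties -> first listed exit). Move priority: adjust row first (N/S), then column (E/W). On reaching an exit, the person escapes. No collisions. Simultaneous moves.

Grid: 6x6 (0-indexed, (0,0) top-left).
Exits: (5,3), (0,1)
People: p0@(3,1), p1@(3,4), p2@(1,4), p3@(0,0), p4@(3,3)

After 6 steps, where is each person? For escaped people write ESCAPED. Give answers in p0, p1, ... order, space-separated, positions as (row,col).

Step 1: p0:(3,1)->(2,1) | p1:(3,4)->(4,4) | p2:(1,4)->(0,4) | p3:(0,0)->(0,1)->EXIT | p4:(3,3)->(4,3)
Step 2: p0:(2,1)->(1,1) | p1:(4,4)->(5,4) | p2:(0,4)->(0,3) | p3:escaped | p4:(4,3)->(5,3)->EXIT
Step 3: p0:(1,1)->(0,1)->EXIT | p1:(5,4)->(5,3)->EXIT | p2:(0,3)->(0,2) | p3:escaped | p4:escaped
Step 4: p0:escaped | p1:escaped | p2:(0,2)->(0,1)->EXIT | p3:escaped | p4:escaped

ESCAPED ESCAPED ESCAPED ESCAPED ESCAPED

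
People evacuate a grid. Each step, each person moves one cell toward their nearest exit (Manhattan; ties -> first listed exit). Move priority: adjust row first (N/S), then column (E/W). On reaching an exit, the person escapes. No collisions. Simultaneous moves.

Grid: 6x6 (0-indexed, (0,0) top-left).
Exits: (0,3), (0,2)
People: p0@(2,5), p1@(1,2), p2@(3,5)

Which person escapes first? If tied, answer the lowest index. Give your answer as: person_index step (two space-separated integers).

Answer: 1 1

Derivation:
Step 1: p0:(2,5)->(1,5) | p1:(1,2)->(0,2)->EXIT | p2:(3,5)->(2,5)
Step 2: p0:(1,5)->(0,5) | p1:escaped | p2:(2,5)->(1,5)
Step 3: p0:(0,5)->(0,4) | p1:escaped | p2:(1,5)->(0,5)
Step 4: p0:(0,4)->(0,3)->EXIT | p1:escaped | p2:(0,5)->(0,4)
Step 5: p0:escaped | p1:escaped | p2:(0,4)->(0,3)->EXIT
Exit steps: [4, 1, 5]
First to escape: p1 at step 1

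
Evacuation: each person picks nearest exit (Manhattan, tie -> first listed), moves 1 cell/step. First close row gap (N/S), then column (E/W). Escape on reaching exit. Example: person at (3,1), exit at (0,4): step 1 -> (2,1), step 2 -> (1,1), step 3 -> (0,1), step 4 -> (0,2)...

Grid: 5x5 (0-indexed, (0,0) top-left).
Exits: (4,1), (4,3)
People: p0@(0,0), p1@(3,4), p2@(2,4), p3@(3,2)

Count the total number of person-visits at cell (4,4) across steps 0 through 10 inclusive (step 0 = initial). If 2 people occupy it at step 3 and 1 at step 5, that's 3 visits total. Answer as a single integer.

Answer: 2

Derivation:
Step 0: p0@(0,0) p1@(3,4) p2@(2,4) p3@(3,2) -> at (4,4): 0 [-], cum=0
Step 1: p0@(1,0) p1@(4,4) p2@(3,4) p3@(4,2) -> at (4,4): 1 [p1], cum=1
Step 2: p0@(2,0) p1@ESC p2@(4,4) p3@ESC -> at (4,4): 1 [p2], cum=2
Step 3: p0@(3,0) p1@ESC p2@ESC p3@ESC -> at (4,4): 0 [-], cum=2
Step 4: p0@(4,0) p1@ESC p2@ESC p3@ESC -> at (4,4): 0 [-], cum=2
Step 5: p0@ESC p1@ESC p2@ESC p3@ESC -> at (4,4): 0 [-], cum=2
Total visits = 2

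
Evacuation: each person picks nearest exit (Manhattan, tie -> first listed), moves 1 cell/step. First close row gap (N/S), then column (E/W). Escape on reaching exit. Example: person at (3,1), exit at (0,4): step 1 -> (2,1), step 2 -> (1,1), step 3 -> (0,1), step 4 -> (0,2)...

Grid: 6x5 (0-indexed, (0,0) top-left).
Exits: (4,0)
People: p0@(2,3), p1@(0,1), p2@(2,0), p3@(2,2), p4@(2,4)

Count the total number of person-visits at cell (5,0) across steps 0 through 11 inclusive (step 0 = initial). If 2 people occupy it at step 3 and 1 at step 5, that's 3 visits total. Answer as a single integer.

Step 0: p0@(2,3) p1@(0,1) p2@(2,0) p3@(2,2) p4@(2,4) -> at (5,0): 0 [-], cum=0
Step 1: p0@(3,3) p1@(1,1) p2@(3,0) p3@(3,2) p4@(3,4) -> at (5,0): 0 [-], cum=0
Step 2: p0@(4,3) p1@(2,1) p2@ESC p3@(4,2) p4@(4,4) -> at (5,0): 0 [-], cum=0
Step 3: p0@(4,2) p1@(3,1) p2@ESC p3@(4,1) p4@(4,3) -> at (5,0): 0 [-], cum=0
Step 4: p0@(4,1) p1@(4,1) p2@ESC p3@ESC p4@(4,2) -> at (5,0): 0 [-], cum=0
Step 5: p0@ESC p1@ESC p2@ESC p3@ESC p4@(4,1) -> at (5,0): 0 [-], cum=0
Step 6: p0@ESC p1@ESC p2@ESC p3@ESC p4@ESC -> at (5,0): 0 [-], cum=0
Total visits = 0

Answer: 0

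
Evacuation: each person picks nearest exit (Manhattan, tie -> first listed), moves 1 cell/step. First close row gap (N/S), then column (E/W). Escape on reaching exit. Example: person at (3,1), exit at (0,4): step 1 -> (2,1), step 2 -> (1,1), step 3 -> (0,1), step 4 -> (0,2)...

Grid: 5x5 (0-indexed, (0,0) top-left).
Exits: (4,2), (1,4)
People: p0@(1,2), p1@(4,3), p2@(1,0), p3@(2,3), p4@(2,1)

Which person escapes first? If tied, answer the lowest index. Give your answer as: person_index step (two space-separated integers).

Answer: 1 1

Derivation:
Step 1: p0:(1,2)->(1,3) | p1:(4,3)->(4,2)->EXIT | p2:(1,0)->(1,1) | p3:(2,3)->(1,3) | p4:(2,1)->(3,1)
Step 2: p0:(1,3)->(1,4)->EXIT | p1:escaped | p2:(1,1)->(1,2) | p3:(1,3)->(1,4)->EXIT | p4:(3,1)->(4,1)
Step 3: p0:escaped | p1:escaped | p2:(1,2)->(1,3) | p3:escaped | p4:(4,1)->(4,2)->EXIT
Step 4: p0:escaped | p1:escaped | p2:(1,3)->(1,4)->EXIT | p3:escaped | p4:escaped
Exit steps: [2, 1, 4, 2, 3]
First to escape: p1 at step 1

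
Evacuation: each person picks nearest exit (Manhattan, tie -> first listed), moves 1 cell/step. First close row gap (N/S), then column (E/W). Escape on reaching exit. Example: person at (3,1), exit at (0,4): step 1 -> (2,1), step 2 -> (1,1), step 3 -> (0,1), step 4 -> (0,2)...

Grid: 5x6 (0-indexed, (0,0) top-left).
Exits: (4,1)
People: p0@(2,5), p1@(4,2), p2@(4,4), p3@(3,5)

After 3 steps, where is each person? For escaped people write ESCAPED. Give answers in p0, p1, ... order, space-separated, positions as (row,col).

Step 1: p0:(2,5)->(3,5) | p1:(4,2)->(4,1)->EXIT | p2:(4,4)->(4,3) | p3:(3,5)->(4,5)
Step 2: p0:(3,5)->(4,5) | p1:escaped | p2:(4,3)->(4,2) | p3:(4,5)->(4,4)
Step 3: p0:(4,5)->(4,4) | p1:escaped | p2:(4,2)->(4,1)->EXIT | p3:(4,4)->(4,3)

(4,4) ESCAPED ESCAPED (4,3)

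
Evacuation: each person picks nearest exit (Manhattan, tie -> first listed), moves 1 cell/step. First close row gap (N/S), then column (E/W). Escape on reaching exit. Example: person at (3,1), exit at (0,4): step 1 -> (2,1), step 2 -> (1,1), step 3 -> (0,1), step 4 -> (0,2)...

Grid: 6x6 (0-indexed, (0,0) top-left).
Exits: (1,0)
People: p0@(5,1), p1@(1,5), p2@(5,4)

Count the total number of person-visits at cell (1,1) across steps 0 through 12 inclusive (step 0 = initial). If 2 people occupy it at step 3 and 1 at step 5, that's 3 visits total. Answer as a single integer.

Answer: 3

Derivation:
Step 0: p0@(5,1) p1@(1,5) p2@(5,4) -> at (1,1): 0 [-], cum=0
Step 1: p0@(4,1) p1@(1,4) p2@(4,4) -> at (1,1): 0 [-], cum=0
Step 2: p0@(3,1) p1@(1,3) p2@(3,4) -> at (1,1): 0 [-], cum=0
Step 3: p0@(2,1) p1@(1,2) p2@(2,4) -> at (1,1): 0 [-], cum=0
Step 4: p0@(1,1) p1@(1,1) p2@(1,4) -> at (1,1): 2 [p0,p1], cum=2
Step 5: p0@ESC p1@ESC p2@(1,3) -> at (1,1): 0 [-], cum=2
Step 6: p0@ESC p1@ESC p2@(1,2) -> at (1,1): 0 [-], cum=2
Step 7: p0@ESC p1@ESC p2@(1,1) -> at (1,1): 1 [p2], cum=3
Step 8: p0@ESC p1@ESC p2@ESC -> at (1,1): 0 [-], cum=3
Total visits = 3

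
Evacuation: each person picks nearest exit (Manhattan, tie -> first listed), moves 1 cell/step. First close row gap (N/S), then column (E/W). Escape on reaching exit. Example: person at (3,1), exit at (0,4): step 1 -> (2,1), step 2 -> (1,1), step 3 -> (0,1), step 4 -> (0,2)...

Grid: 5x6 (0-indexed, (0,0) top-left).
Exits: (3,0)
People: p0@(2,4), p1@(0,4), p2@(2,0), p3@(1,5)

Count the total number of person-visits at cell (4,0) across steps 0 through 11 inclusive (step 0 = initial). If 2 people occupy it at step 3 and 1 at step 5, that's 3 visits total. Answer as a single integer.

Step 0: p0@(2,4) p1@(0,4) p2@(2,0) p3@(1,5) -> at (4,0): 0 [-], cum=0
Step 1: p0@(3,4) p1@(1,4) p2@ESC p3@(2,5) -> at (4,0): 0 [-], cum=0
Step 2: p0@(3,3) p1@(2,4) p2@ESC p3@(3,5) -> at (4,0): 0 [-], cum=0
Step 3: p0@(3,2) p1@(3,4) p2@ESC p3@(3,4) -> at (4,0): 0 [-], cum=0
Step 4: p0@(3,1) p1@(3,3) p2@ESC p3@(3,3) -> at (4,0): 0 [-], cum=0
Step 5: p0@ESC p1@(3,2) p2@ESC p3@(3,2) -> at (4,0): 0 [-], cum=0
Step 6: p0@ESC p1@(3,1) p2@ESC p3@(3,1) -> at (4,0): 0 [-], cum=0
Step 7: p0@ESC p1@ESC p2@ESC p3@ESC -> at (4,0): 0 [-], cum=0
Total visits = 0

Answer: 0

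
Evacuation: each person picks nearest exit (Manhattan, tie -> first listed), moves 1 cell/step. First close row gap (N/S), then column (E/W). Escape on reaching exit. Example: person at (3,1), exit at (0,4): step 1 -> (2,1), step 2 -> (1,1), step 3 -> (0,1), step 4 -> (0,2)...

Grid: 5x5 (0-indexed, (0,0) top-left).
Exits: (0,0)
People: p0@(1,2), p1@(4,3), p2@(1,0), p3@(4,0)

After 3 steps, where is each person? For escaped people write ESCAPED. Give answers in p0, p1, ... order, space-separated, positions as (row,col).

Step 1: p0:(1,2)->(0,2) | p1:(4,3)->(3,3) | p2:(1,0)->(0,0)->EXIT | p3:(4,0)->(3,0)
Step 2: p0:(0,2)->(0,1) | p1:(3,3)->(2,3) | p2:escaped | p3:(3,0)->(2,0)
Step 3: p0:(0,1)->(0,0)->EXIT | p1:(2,3)->(1,3) | p2:escaped | p3:(2,0)->(1,0)

ESCAPED (1,3) ESCAPED (1,0)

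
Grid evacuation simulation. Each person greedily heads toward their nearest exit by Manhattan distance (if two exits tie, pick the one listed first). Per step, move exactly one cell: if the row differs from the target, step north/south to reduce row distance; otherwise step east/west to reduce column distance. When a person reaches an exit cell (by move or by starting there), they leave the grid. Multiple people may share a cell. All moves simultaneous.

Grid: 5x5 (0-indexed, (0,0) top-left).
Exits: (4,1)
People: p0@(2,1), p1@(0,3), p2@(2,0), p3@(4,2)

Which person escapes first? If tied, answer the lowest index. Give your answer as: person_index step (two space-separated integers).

Answer: 3 1

Derivation:
Step 1: p0:(2,1)->(3,1) | p1:(0,3)->(1,3) | p2:(2,0)->(3,0) | p3:(4,2)->(4,1)->EXIT
Step 2: p0:(3,1)->(4,1)->EXIT | p1:(1,3)->(2,3) | p2:(3,0)->(4,0) | p3:escaped
Step 3: p0:escaped | p1:(2,3)->(3,3) | p2:(4,0)->(4,1)->EXIT | p3:escaped
Step 4: p0:escaped | p1:(3,3)->(4,3) | p2:escaped | p3:escaped
Step 5: p0:escaped | p1:(4,3)->(4,2) | p2:escaped | p3:escaped
Step 6: p0:escaped | p1:(4,2)->(4,1)->EXIT | p2:escaped | p3:escaped
Exit steps: [2, 6, 3, 1]
First to escape: p3 at step 1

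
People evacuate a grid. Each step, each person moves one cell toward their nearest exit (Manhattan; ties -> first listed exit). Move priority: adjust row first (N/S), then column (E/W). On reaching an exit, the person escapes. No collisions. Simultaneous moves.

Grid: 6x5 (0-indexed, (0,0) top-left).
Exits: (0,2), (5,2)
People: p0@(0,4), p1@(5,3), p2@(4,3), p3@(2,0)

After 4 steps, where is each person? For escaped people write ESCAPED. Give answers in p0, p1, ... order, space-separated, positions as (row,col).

Step 1: p0:(0,4)->(0,3) | p1:(5,3)->(5,2)->EXIT | p2:(4,3)->(5,3) | p3:(2,0)->(1,0)
Step 2: p0:(0,3)->(0,2)->EXIT | p1:escaped | p2:(5,3)->(5,2)->EXIT | p3:(1,0)->(0,0)
Step 3: p0:escaped | p1:escaped | p2:escaped | p3:(0,0)->(0,1)
Step 4: p0:escaped | p1:escaped | p2:escaped | p3:(0,1)->(0,2)->EXIT

ESCAPED ESCAPED ESCAPED ESCAPED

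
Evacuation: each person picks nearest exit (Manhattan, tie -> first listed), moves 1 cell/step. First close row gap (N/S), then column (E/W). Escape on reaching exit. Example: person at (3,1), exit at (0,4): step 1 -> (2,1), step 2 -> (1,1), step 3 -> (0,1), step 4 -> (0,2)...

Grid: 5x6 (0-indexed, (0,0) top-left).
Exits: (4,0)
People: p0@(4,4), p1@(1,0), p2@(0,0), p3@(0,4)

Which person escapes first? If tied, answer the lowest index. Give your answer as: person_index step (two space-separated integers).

Answer: 1 3

Derivation:
Step 1: p0:(4,4)->(4,3) | p1:(1,0)->(2,0) | p2:(0,0)->(1,0) | p3:(0,4)->(1,4)
Step 2: p0:(4,3)->(4,2) | p1:(2,0)->(3,0) | p2:(1,0)->(2,0) | p3:(1,4)->(2,4)
Step 3: p0:(4,2)->(4,1) | p1:(3,0)->(4,0)->EXIT | p2:(2,0)->(3,0) | p3:(2,4)->(3,4)
Step 4: p0:(4,1)->(4,0)->EXIT | p1:escaped | p2:(3,0)->(4,0)->EXIT | p3:(3,4)->(4,4)
Step 5: p0:escaped | p1:escaped | p2:escaped | p3:(4,4)->(4,3)
Step 6: p0:escaped | p1:escaped | p2:escaped | p3:(4,3)->(4,2)
Step 7: p0:escaped | p1:escaped | p2:escaped | p3:(4,2)->(4,1)
Step 8: p0:escaped | p1:escaped | p2:escaped | p3:(4,1)->(4,0)->EXIT
Exit steps: [4, 3, 4, 8]
First to escape: p1 at step 3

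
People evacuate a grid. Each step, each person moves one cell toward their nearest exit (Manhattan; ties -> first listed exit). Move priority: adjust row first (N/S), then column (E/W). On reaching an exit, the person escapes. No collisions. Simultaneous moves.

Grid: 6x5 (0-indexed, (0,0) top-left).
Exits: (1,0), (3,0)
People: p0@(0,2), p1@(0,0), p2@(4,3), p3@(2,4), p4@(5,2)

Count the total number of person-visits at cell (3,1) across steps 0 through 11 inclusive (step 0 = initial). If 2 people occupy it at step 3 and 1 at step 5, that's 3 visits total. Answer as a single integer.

Answer: 2

Derivation:
Step 0: p0@(0,2) p1@(0,0) p2@(4,3) p3@(2,4) p4@(5,2) -> at (3,1): 0 [-], cum=0
Step 1: p0@(1,2) p1@ESC p2@(3,3) p3@(1,4) p4@(4,2) -> at (3,1): 0 [-], cum=0
Step 2: p0@(1,1) p1@ESC p2@(3,2) p3@(1,3) p4@(3,2) -> at (3,1): 0 [-], cum=0
Step 3: p0@ESC p1@ESC p2@(3,1) p3@(1,2) p4@(3,1) -> at (3,1): 2 [p2,p4], cum=2
Step 4: p0@ESC p1@ESC p2@ESC p3@(1,1) p4@ESC -> at (3,1): 0 [-], cum=2
Step 5: p0@ESC p1@ESC p2@ESC p3@ESC p4@ESC -> at (3,1): 0 [-], cum=2
Total visits = 2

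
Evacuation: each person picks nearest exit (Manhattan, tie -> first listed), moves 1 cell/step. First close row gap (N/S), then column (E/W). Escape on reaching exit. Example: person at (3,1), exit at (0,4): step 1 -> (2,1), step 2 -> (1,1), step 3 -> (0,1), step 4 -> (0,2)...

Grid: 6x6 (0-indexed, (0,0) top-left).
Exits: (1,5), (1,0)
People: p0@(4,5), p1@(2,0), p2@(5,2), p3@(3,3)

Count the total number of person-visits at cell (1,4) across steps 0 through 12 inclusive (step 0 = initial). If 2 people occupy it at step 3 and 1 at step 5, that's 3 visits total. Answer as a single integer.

Step 0: p0@(4,5) p1@(2,0) p2@(5,2) p3@(3,3) -> at (1,4): 0 [-], cum=0
Step 1: p0@(3,5) p1@ESC p2@(4,2) p3@(2,3) -> at (1,4): 0 [-], cum=0
Step 2: p0@(2,5) p1@ESC p2@(3,2) p3@(1,3) -> at (1,4): 0 [-], cum=0
Step 3: p0@ESC p1@ESC p2@(2,2) p3@(1,4) -> at (1,4): 1 [p3], cum=1
Step 4: p0@ESC p1@ESC p2@(1,2) p3@ESC -> at (1,4): 0 [-], cum=1
Step 5: p0@ESC p1@ESC p2@(1,1) p3@ESC -> at (1,4): 0 [-], cum=1
Step 6: p0@ESC p1@ESC p2@ESC p3@ESC -> at (1,4): 0 [-], cum=1
Total visits = 1

Answer: 1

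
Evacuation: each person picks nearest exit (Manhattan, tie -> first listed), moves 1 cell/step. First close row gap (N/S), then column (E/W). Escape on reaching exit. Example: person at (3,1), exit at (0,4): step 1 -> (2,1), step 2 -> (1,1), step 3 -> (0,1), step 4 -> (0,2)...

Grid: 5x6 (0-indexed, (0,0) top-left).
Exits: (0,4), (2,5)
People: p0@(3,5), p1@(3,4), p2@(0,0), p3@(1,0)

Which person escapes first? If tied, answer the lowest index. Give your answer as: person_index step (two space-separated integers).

Step 1: p0:(3,5)->(2,5)->EXIT | p1:(3,4)->(2,4) | p2:(0,0)->(0,1) | p3:(1,0)->(0,0)
Step 2: p0:escaped | p1:(2,4)->(2,5)->EXIT | p2:(0,1)->(0,2) | p3:(0,0)->(0,1)
Step 3: p0:escaped | p1:escaped | p2:(0,2)->(0,3) | p3:(0,1)->(0,2)
Step 4: p0:escaped | p1:escaped | p2:(0,3)->(0,4)->EXIT | p3:(0,2)->(0,3)
Step 5: p0:escaped | p1:escaped | p2:escaped | p3:(0,3)->(0,4)->EXIT
Exit steps: [1, 2, 4, 5]
First to escape: p0 at step 1

Answer: 0 1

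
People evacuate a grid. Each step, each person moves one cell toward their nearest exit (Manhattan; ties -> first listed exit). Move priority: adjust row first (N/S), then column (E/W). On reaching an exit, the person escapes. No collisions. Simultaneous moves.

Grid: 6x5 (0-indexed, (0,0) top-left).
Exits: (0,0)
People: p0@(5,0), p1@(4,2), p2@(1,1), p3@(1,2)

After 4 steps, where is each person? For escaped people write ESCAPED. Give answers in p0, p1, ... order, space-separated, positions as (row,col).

Step 1: p0:(5,0)->(4,0) | p1:(4,2)->(3,2) | p2:(1,1)->(0,1) | p3:(1,2)->(0,2)
Step 2: p0:(4,0)->(3,0) | p1:(3,2)->(2,2) | p2:(0,1)->(0,0)->EXIT | p3:(0,2)->(0,1)
Step 3: p0:(3,0)->(2,0) | p1:(2,2)->(1,2) | p2:escaped | p3:(0,1)->(0,0)->EXIT
Step 4: p0:(2,0)->(1,0) | p1:(1,2)->(0,2) | p2:escaped | p3:escaped

(1,0) (0,2) ESCAPED ESCAPED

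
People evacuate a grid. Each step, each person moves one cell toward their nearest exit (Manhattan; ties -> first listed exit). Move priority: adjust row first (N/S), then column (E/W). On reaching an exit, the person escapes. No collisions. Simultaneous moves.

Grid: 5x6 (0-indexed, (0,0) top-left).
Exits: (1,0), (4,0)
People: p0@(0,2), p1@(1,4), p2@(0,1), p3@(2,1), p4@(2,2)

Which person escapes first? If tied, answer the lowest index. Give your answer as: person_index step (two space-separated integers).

Step 1: p0:(0,2)->(1,2) | p1:(1,4)->(1,3) | p2:(0,1)->(1,1) | p3:(2,1)->(1,1) | p4:(2,2)->(1,2)
Step 2: p0:(1,2)->(1,1) | p1:(1,3)->(1,2) | p2:(1,1)->(1,0)->EXIT | p3:(1,1)->(1,0)->EXIT | p4:(1,2)->(1,1)
Step 3: p0:(1,1)->(1,0)->EXIT | p1:(1,2)->(1,1) | p2:escaped | p3:escaped | p4:(1,1)->(1,0)->EXIT
Step 4: p0:escaped | p1:(1,1)->(1,0)->EXIT | p2:escaped | p3:escaped | p4:escaped
Exit steps: [3, 4, 2, 2, 3]
First to escape: p2 at step 2

Answer: 2 2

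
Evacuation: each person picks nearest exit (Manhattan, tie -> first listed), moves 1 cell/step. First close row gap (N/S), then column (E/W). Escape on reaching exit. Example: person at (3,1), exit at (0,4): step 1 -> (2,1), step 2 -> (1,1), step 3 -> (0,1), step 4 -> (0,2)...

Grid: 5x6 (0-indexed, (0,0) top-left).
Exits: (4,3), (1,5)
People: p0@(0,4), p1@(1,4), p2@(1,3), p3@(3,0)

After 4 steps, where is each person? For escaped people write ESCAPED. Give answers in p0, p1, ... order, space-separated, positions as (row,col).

Step 1: p0:(0,4)->(1,4) | p1:(1,4)->(1,5)->EXIT | p2:(1,3)->(1,4) | p3:(3,0)->(4,0)
Step 2: p0:(1,4)->(1,5)->EXIT | p1:escaped | p2:(1,4)->(1,5)->EXIT | p3:(4,0)->(4,1)
Step 3: p0:escaped | p1:escaped | p2:escaped | p3:(4,1)->(4,2)
Step 4: p0:escaped | p1:escaped | p2:escaped | p3:(4,2)->(4,3)->EXIT

ESCAPED ESCAPED ESCAPED ESCAPED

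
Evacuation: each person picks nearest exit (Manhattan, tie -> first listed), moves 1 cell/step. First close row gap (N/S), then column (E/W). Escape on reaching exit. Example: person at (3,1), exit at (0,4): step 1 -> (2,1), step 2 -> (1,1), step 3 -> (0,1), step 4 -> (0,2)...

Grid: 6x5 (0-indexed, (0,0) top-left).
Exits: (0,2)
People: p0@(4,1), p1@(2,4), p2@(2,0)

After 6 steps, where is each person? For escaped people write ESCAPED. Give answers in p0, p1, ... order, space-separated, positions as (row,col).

Step 1: p0:(4,1)->(3,1) | p1:(2,4)->(1,4) | p2:(2,0)->(1,0)
Step 2: p0:(3,1)->(2,1) | p1:(1,4)->(0,4) | p2:(1,0)->(0,0)
Step 3: p0:(2,1)->(1,1) | p1:(0,4)->(0,3) | p2:(0,0)->(0,1)
Step 4: p0:(1,1)->(0,1) | p1:(0,3)->(0,2)->EXIT | p2:(0,1)->(0,2)->EXIT
Step 5: p0:(0,1)->(0,2)->EXIT | p1:escaped | p2:escaped

ESCAPED ESCAPED ESCAPED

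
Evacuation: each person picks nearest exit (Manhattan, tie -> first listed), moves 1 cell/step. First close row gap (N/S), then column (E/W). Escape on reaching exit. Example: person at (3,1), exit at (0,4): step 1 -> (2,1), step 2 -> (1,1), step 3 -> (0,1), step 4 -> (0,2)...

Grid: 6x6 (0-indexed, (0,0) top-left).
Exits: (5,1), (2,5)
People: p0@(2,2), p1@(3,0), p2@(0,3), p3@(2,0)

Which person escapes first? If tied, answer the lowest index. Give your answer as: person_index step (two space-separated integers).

Answer: 0 3

Derivation:
Step 1: p0:(2,2)->(2,3) | p1:(3,0)->(4,0) | p2:(0,3)->(1,3) | p3:(2,0)->(3,0)
Step 2: p0:(2,3)->(2,4) | p1:(4,0)->(5,0) | p2:(1,3)->(2,3) | p3:(3,0)->(4,0)
Step 3: p0:(2,4)->(2,5)->EXIT | p1:(5,0)->(5,1)->EXIT | p2:(2,3)->(2,4) | p3:(4,0)->(5,0)
Step 4: p0:escaped | p1:escaped | p2:(2,4)->(2,5)->EXIT | p3:(5,0)->(5,1)->EXIT
Exit steps: [3, 3, 4, 4]
First to escape: p0 at step 3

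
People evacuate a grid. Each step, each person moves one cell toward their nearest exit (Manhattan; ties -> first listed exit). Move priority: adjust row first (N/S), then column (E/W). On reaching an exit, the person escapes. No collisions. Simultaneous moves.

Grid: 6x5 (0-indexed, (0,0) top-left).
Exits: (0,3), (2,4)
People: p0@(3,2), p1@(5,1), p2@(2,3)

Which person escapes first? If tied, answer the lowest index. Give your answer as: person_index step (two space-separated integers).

Answer: 2 1

Derivation:
Step 1: p0:(3,2)->(2,2) | p1:(5,1)->(4,1) | p2:(2,3)->(2,4)->EXIT
Step 2: p0:(2,2)->(2,3) | p1:(4,1)->(3,1) | p2:escaped
Step 3: p0:(2,3)->(2,4)->EXIT | p1:(3,1)->(2,1) | p2:escaped
Step 4: p0:escaped | p1:(2,1)->(2,2) | p2:escaped
Step 5: p0:escaped | p1:(2,2)->(2,3) | p2:escaped
Step 6: p0:escaped | p1:(2,3)->(2,4)->EXIT | p2:escaped
Exit steps: [3, 6, 1]
First to escape: p2 at step 1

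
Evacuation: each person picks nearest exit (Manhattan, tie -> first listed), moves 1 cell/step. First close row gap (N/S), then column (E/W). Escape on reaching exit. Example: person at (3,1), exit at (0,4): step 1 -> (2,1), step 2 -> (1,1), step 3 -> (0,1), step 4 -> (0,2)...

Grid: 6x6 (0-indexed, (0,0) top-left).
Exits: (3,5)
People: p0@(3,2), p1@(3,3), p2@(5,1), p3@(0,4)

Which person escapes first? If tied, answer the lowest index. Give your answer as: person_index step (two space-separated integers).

Step 1: p0:(3,2)->(3,3) | p1:(3,3)->(3,4) | p2:(5,1)->(4,1) | p3:(0,4)->(1,4)
Step 2: p0:(3,3)->(3,4) | p1:(3,4)->(3,5)->EXIT | p2:(4,1)->(3,1) | p3:(1,4)->(2,4)
Step 3: p0:(3,4)->(3,5)->EXIT | p1:escaped | p2:(3,1)->(3,2) | p3:(2,4)->(3,4)
Step 4: p0:escaped | p1:escaped | p2:(3,2)->(3,3) | p3:(3,4)->(3,5)->EXIT
Step 5: p0:escaped | p1:escaped | p2:(3,3)->(3,4) | p3:escaped
Step 6: p0:escaped | p1:escaped | p2:(3,4)->(3,5)->EXIT | p3:escaped
Exit steps: [3, 2, 6, 4]
First to escape: p1 at step 2

Answer: 1 2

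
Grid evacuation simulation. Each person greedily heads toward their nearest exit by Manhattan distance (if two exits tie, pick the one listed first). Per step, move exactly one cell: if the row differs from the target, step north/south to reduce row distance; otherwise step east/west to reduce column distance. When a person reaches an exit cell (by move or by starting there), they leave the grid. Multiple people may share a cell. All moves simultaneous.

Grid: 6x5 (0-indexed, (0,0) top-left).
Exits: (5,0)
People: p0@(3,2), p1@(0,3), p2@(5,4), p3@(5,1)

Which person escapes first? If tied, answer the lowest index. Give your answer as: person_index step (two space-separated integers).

Answer: 3 1

Derivation:
Step 1: p0:(3,2)->(4,2) | p1:(0,3)->(1,3) | p2:(5,4)->(5,3) | p3:(5,1)->(5,0)->EXIT
Step 2: p0:(4,2)->(5,2) | p1:(1,3)->(2,3) | p2:(5,3)->(5,2) | p3:escaped
Step 3: p0:(5,2)->(5,1) | p1:(2,3)->(3,3) | p2:(5,2)->(5,1) | p3:escaped
Step 4: p0:(5,1)->(5,0)->EXIT | p1:(3,3)->(4,3) | p2:(5,1)->(5,0)->EXIT | p3:escaped
Step 5: p0:escaped | p1:(4,3)->(5,3) | p2:escaped | p3:escaped
Step 6: p0:escaped | p1:(5,3)->(5,2) | p2:escaped | p3:escaped
Step 7: p0:escaped | p1:(5,2)->(5,1) | p2:escaped | p3:escaped
Step 8: p0:escaped | p1:(5,1)->(5,0)->EXIT | p2:escaped | p3:escaped
Exit steps: [4, 8, 4, 1]
First to escape: p3 at step 1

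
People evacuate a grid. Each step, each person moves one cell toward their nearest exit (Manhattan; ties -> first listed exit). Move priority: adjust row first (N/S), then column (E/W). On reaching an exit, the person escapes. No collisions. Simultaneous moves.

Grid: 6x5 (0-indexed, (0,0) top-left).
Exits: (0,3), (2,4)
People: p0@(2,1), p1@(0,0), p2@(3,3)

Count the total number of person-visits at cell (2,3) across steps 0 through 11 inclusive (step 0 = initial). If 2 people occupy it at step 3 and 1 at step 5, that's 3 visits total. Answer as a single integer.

Step 0: p0@(2,1) p1@(0,0) p2@(3,3) -> at (2,3): 0 [-], cum=0
Step 1: p0@(2,2) p1@(0,1) p2@(2,3) -> at (2,3): 1 [p2], cum=1
Step 2: p0@(2,3) p1@(0,2) p2@ESC -> at (2,3): 1 [p0], cum=2
Step 3: p0@ESC p1@ESC p2@ESC -> at (2,3): 0 [-], cum=2
Total visits = 2

Answer: 2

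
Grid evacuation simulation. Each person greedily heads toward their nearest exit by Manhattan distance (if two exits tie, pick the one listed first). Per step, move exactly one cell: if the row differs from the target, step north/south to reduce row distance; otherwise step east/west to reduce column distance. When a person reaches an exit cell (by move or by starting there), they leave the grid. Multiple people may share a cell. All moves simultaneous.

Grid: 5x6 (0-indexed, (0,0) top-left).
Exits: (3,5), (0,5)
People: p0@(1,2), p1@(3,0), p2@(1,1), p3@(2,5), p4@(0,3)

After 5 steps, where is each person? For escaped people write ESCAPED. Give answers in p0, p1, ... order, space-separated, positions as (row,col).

Step 1: p0:(1,2)->(0,2) | p1:(3,0)->(3,1) | p2:(1,1)->(0,1) | p3:(2,5)->(3,5)->EXIT | p4:(0,3)->(0,4)
Step 2: p0:(0,2)->(0,3) | p1:(3,1)->(3,2) | p2:(0,1)->(0,2) | p3:escaped | p4:(0,4)->(0,5)->EXIT
Step 3: p0:(0,3)->(0,4) | p1:(3,2)->(3,3) | p2:(0,2)->(0,3) | p3:escaped | p4:escaped
Step 4: p0:(0,4)->(0,5)->EXIT | p1:(3,3)->(3,4) | p2:(0,3)->(0,4) | p3:escaped | p4:escaped
Step 5: p0:escaped | p1:(3,4)->(3,5)->EXIT | p2:(0,4)->(0,5)->EXIT | p3:escaped | p4:escaped

ESCAPED ESCAPED ESCAPED ESCAPED ESCAPED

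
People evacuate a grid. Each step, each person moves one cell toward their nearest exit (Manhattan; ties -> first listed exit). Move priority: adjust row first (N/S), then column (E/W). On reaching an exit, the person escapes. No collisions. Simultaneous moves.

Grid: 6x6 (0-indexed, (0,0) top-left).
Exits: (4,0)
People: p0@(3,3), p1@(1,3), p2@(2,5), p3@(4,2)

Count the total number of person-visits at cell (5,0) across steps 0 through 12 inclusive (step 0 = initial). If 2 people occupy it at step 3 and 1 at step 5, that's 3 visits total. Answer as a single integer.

Answer: 0

Derivation:
Step 0: p0@(3,3) p1@(1,3) p2@(2,5) p3@(4,2) -> at (5,0): 0 [-], cum=0
Step 1: p0@(4,3) p1@(2,3) p2@(3,5) p3@(4,1) -> at (5,0): 0 [-], cum=0
Step 2: p0@(4,2) p1@(3,3) p2@(4,5) p3@ESC -> at (5,0): 0 [-], cum=0
Step 3: p0@(4,1) p1@(4,3) p2@(4,4) p3@ESC -> at (5,0): 0 [-], cum=0
Step 4: p0@ESC p1@(4,2) p2@(4,3) p3@ESC -> at (5,0): 0 [-], cum=0
Step 5: p0@ESC p1@(4,1) p2@(4,2) p3@ESC -> at (5,0): 0 [-], cum=0
Step 6: p0@ESC p1@ESC p2@(4,1) p3@ESC -> at (5,0): 0 [-], cum=0
Step 7: p0@ESC p1@ESC p2@ESC p3@ESC -> at (5,0): 0 [-], cum=0
Total visits = 0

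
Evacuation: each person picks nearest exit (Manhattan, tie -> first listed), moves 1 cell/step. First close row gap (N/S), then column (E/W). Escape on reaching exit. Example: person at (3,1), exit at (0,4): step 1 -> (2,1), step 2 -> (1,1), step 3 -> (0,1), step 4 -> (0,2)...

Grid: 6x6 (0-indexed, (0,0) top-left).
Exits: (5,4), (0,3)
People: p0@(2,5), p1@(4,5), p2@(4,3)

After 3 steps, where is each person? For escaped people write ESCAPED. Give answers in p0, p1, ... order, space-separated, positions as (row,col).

Step 1: p0:(2,5)->(3,5) | p1:(4,5)->(5,5) | p2:(4,3)->(5,3)
Step 2: p0:(3,5)->(4,5) | p1:(5,5)->(5,4)->EXIT | p2:(5,3)->(5,4)->EXIT
Step 3: p0:(4,5)->(5,5) | p1:escaped | p2:escaped

(5,5) ESCAPED ESCAPED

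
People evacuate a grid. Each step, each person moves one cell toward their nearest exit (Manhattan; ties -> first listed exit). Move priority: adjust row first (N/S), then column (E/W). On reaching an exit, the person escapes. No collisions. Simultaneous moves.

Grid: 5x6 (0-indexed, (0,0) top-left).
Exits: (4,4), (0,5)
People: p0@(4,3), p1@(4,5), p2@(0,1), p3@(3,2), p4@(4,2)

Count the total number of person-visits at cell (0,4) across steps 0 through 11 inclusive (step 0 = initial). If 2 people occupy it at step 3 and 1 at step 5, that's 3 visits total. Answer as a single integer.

Answer: 1

Derivation:
Step 0: p0@(4,3) p1@(4,5) p2@(0,1) p3@(3,2) p4@(4,2) -> at (0,4): 0 [-], cum=0
Step 1: p0@ESC p1@ESC p2@(0,2) p3@(4,2) p4@(4,3) -> at (0,4): 0 [-], cum=0
Step 2: p0@ESC p1@ESC p2@(0,3) p3@(4,3) p4@ESC -> at (0,4): 0 [-], cum=0
Step 3: p0@ESC p1@ESC p2@(0,4) p3@ESC p4@ESC -> at (0,4): 1 [p2], cum=1
Step 4: p0@ESC p1@ESC p2@ESC p3@ESC p4@ESC -> at (0,4): 0 [-], cum=1
Total visits = 1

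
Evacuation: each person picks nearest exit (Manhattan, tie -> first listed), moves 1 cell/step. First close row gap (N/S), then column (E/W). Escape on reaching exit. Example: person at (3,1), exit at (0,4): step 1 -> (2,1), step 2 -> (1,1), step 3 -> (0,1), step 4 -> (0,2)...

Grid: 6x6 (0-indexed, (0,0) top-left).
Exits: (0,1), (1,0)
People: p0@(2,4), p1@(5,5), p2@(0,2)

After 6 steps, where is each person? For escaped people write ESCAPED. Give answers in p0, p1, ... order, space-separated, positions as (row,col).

Step 1: p0:(2,4)->(1,4) | p1:(5,5)->(4,5) | p2:(0,2)->(0,1)->EXIT
Step 2: p0:(1,4)->(0,4) | p1:(4,5)->(3,5) | p2:escaped
Step 3: p0:(0,4)->(0,3) | p1:(3,5)->(2,5) | p2:escaped
Step 4: p0:(0,3)->(0,2) | p1:(2,5)->(1,5) | p2:escaped
Step 5: p0:(0,2)->(0,1)->EXIT | p1:(1,5)->(0,5) | p2:escaped
Step 6: p0:escaped | p1:(0,5)->(0,4) | p2:escaped

ESCAPED (0,4) ESCAPED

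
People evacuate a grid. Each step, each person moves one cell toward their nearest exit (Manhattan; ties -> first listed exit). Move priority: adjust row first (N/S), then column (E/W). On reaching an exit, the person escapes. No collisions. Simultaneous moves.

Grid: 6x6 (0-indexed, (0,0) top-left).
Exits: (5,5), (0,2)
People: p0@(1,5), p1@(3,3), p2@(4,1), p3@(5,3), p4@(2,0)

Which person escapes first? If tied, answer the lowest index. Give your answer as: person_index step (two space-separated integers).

Step 1: p0:(1,5)->(2,5) | p1:(3,3)->(4,3) | p2:(4,1)->(5,1) | p3:(5,3)->(5,4) | p4:(2,0)->(1,0)
Step 2: p0:(2,5)->(3,5) | p1:(4,3)->(5,3) | p2:(5,1)->(5,2) | p3:(5,4)->(5,5)->EXIT | p4:(1,0)->(0,0)
Step 3: p0:(3,5)->(4,5) | p1:(5,3)->(5,4) | p2:(5,2)->(5,3) | p3:escaped | p4:(0,0)->(0,1)
Step 4: p0:(4,5)->(5,5)->EXIT | p1:(5,4)->(5,5)->EXIT | p2:(5,3)->(5,4) | p3:escaped | p4:(0,1)->(0,2)->EXIT
Step 5: p0:escaped | p1:escaped | p2:(5,4)->(5,5)->EXIT | p3:escaped | p4:escaped
Exit steps: [4, 4, 5, 2, 4]
First to escape: p3 at step 2

Answer: 3 2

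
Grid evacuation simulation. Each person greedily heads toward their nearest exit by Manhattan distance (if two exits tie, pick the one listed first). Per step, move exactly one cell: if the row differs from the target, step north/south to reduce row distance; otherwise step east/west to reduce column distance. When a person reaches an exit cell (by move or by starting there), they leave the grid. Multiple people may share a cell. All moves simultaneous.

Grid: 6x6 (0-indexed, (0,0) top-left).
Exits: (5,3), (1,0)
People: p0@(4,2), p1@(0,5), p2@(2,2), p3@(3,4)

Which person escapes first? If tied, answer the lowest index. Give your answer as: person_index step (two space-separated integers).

Step 1: p0:(4,2)->(5,2) | p1:(0,5)->(1,5) | p2:(2,2)->(1,2) | p3:(3,4)->(4,4)
Step 2: p0:(5,2)->(5,3)->EXIT | p1:(1,5)->(1,4) | p2:(1,2)->(1,1) | p3:(4,4)->(5,4)
Step 3: p0:escaped | p1:(1,4)->(1,3) | p2:(1,1)->(1,0)->EXIT | p3:(5,4)->(5,3)->EXIT
Step 4: p0:escaped | p1:(1,3)->(1,2) | p2:escaped | p3:escaped
Step 5: p0:escaped | p1:(1,2)->(1,1) | p2:escaped | p3:escaped
Step 6: p0:escaped | p1:(1,1)->(1,0)->EXIT | p2:escaped | p3:escaped
Exit steps: [2, 6, 3, 3]
First to escape: p0 at step 2

Answer: 0 2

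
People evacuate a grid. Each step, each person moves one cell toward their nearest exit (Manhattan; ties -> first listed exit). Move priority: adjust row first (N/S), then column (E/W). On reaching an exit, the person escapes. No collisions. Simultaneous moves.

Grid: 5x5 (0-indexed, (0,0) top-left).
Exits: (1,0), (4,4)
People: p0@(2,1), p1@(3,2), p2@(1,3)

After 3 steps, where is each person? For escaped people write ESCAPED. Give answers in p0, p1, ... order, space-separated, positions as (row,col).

Step 1: p0:(2,1)->(1,1) | p1:(3,2)->(4,2) | p2:(1,3)->(1,2)
Step 2: p0:(1,1)->(1,0)->EXIT | p1:(4,2)->(4,3) | p2:(1,2)->(1,1)
Step 3: p0:escaped | p1:(4,3)->(4,4)->EXIT | p2:(1,1)->(1,0)->EXIT

ESCAPED ESCAPED ESCAPED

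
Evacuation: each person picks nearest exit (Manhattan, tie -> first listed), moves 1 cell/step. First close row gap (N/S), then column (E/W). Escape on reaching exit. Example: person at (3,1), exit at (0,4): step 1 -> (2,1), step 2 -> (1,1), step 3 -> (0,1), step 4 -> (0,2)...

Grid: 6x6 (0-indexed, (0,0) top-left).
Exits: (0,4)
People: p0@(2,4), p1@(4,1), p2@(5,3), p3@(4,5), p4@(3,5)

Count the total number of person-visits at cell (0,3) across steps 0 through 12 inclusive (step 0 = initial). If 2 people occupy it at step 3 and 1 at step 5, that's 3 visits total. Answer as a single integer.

Step 0: p0@(2,4) p1@(4,1) p2@(5,3) p3@(4,5) p4@(3,5) -> at (0,3): 0 [-], cum=0
Step 1: p0@(1,4) p1@(3,1) p2@(4,3) p3@(3,5) p4@(2,5) -> at (0,3): 0 [-], cum=0
Step 2: p0@ESC p1@(2,1) p2@(3,3) p3@(2,5) p4@(1,5) -> at (0,3): 0 [-], cum=0
Step 3: p0@ESC p1@(1,1) p2@(2,3) p3@(1,5) p4@(0,5) -> at (0,3): 0 [-], cum=0
Step 4: p0@ESC p1@(0,1) p2@(1,3) p3@(0,5) p4@ESC -> at (0,3): 0 [-], cum=0
Step 5: p0@ESC p1@(0,2) p2@(0,3) p3@ESC p4@ESC -> at (0,3): 1 [p2], cum=1
Step 6: p0@ESC p1@(0,3) p2@ESC p3@ESC p4@ESC -> at (0,3): 1 [p1], cum=2
Step 7: p0@ESC p1@ESC p2@ESC p3@ESC p4@ESC -> at (0,3): 0 [-], cum=2
Total visits = 2

Answer: 2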